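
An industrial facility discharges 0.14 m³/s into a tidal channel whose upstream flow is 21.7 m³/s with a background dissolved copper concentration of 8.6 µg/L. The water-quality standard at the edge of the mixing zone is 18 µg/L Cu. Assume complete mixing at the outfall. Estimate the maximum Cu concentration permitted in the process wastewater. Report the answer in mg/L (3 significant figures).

8.6 µg/L = 0.0086 mg/L.
18 µg/L = 0.018 mg/L.
Mass balance: 0.018·21.84 = 0.14·Cₑ + 21.7·0.0086.
Cₑ = (0.3931 − 0.1866) / 0.14 = 1.475 mg/L.

1.48 mg/L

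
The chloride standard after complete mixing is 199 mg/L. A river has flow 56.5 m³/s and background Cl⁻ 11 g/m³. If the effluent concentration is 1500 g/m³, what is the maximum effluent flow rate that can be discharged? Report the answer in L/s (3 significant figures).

Mass balance at complete mixing: C_std·(Q_w + Q_r) = Q_w·C_e + Q_r·C_b.
Rearranging, Q_w = Q_r·(C_std − C_b)/(C_e − C_std) = 56.5·(199 − 11) / (1500 − 199) = 8.164 m³/s.
= 8164 L/s.

8160 L/s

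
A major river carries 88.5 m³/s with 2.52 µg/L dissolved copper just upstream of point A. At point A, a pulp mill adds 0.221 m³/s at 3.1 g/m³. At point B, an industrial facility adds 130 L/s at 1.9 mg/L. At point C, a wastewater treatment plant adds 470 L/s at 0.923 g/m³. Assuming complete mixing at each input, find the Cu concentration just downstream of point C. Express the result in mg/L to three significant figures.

0.0178 mg/L

2.52 µg/L = 0.00252 mg/L.
After input A: C = (88.5·0.00252 + 0.221·3.1) / 88.72 = 0.01024 mg/L.
130 L/s = 0.13 m³/s.
After input B: C = (88.72·0.01024 + 0.13·1.9) / 88.85 = 0.013 mg/L.
470 L/s = 0.47 m³/s.
After input C: C = (88.85·0.013 + 0.47·0.923) / 89.32 = 0.01779 mg/L.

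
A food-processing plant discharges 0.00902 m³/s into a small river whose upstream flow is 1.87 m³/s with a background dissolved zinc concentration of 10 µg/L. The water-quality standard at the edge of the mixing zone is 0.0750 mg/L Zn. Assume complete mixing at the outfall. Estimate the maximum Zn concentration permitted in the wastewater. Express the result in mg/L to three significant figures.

10 µg/L = 0.01 mg/L.
Mass balance: 0.075·1.879 = 0.00902·Cₑ + 1.87·0.01.
Cₑ = (0.1409 − 0.0187) / 0.00902 = 13.55 mg/L.

13.6 mg/L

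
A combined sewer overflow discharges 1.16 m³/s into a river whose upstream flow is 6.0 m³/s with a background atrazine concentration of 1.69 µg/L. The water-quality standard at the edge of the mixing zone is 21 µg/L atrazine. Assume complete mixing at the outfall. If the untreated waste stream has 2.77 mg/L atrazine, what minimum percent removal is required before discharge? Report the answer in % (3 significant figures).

1.69 µg/L = 0.00169 mg/L.
21 µg/L = 0.021 mg/L.
Mass balance: 0.021·7.16 = 1.16·Cₑ + 6·0.00169.
Cₑ = (0.1504 − 0.01014) / 1.16 = 0.1209 mg/L.
Required removal = 1 − 0.1209/2.77 = 95.64 %.

95.6 %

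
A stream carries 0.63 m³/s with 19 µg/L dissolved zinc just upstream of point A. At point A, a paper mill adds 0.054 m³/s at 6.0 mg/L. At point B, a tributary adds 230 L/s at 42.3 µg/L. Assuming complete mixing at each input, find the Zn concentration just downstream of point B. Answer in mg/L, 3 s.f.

19 µg/L = 0.019 mg/L.
After input A: C = (0.63·0.019 + 0.054·6) / 0.684 = 0.4912 mg/L.
230 L/s = 0.23 m³/s.
42.3 µg/L = 0.0423 mg/L.
After input B: C = (0.684·0.4912 + 0.23·0.0423) / 0.914 = 0.3782 mg/L.

0.378 mg/L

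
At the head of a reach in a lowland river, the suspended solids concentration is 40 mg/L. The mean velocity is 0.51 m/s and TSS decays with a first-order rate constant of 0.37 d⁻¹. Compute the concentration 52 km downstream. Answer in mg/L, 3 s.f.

Travel time t = 52 km / 0.51 m/s = 5.2e+04/0.51 = 1.02e+05 s = 1.18 d.
First-order decay: C = 40·exp(−0.37·1.18) = 40·0.6462 = 25.85 mg/L.

25.8 mg/L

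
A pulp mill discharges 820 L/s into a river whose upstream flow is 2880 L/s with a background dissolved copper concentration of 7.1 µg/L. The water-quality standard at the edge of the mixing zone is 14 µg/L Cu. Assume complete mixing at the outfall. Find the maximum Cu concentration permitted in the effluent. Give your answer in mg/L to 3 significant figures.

820 L/s = 0.82 m³/s.
2880 L/s = 2.88 m³/s.
7.1 µg/L = 0.0071 mg/L.
14 µg/L = 0.014 mg/L.
Mass balance: 0.014·3.7 = 0.82·Cₑ + 2.88·0.0071.
Cₑ = (0.0518 − 0.02045) / 0.82 = 0.03823 mg/L.

0.0382 mg/L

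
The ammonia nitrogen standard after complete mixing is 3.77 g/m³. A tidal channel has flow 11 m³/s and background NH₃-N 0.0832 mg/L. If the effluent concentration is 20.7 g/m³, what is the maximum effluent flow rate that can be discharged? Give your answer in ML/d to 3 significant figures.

207 ML/d

Mass balance at complete mixing: C_std·(Q_w + Q_r) = Q_w·C_e + Q_r·C_b.
Rearranging, Q_w = Q_r·(C_std − C_b)/(C_e − C_std) = 11·(3.77 − 0.0832) / (20.7 − 3.77) = 2.395 m³/s.
= 207 ML/d.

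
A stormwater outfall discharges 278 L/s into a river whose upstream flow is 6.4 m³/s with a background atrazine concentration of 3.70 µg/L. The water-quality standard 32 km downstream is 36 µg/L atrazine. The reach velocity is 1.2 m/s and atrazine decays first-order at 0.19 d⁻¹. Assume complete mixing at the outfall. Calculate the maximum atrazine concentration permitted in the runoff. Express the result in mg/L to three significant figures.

278 L/s = 0.278 m³/s.
3.70 µg/L = 0.0037 mg/L.
36 µg/L = 0.036 mg/L.
Travel time to the compliance point: t = 3.2e+04/1.2 = 2.667e+04 s = 0.3086 d; decay factor exp(−0.19·0.3086) = 0.943.
So the concentration just after mixing may be at most 0.036/0.943 = 0.03817 mg/L.
Mass balance: 0.03817·6.678 = 0.278·Cₑ + 6.4·0.0037.
Cₑ = (0.2549 − 0.02368) / 0.278 = 0.8318 mg/L.

0.832 mg/L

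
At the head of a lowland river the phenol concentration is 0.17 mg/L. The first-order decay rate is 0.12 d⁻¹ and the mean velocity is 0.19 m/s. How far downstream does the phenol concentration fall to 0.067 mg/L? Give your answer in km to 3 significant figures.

127 km

From C = C₀·e^(−kt), t = ln(C₀/C)/k = ln(0.17/0.067)/0.12 = 0.9311/0.12 = 7.759 d.
Distance = v·t = 0.19 m/s × 6.704e+05 s = 1.274e+05 m = 127.4 km.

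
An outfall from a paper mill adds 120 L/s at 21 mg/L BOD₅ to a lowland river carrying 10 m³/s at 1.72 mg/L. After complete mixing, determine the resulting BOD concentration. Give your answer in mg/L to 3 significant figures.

120 L/s = 0.12 m³/s.
By mass balance at complete mixing, C = (0.12·21 + 10·1.72) / (0.12 + 10) = 19.72/10.12 = 1.949 mg/L.

1.95 mg/L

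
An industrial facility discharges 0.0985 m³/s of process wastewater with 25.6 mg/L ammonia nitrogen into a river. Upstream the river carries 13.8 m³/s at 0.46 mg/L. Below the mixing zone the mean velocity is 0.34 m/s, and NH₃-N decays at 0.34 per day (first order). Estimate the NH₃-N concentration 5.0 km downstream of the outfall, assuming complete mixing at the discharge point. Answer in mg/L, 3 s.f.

After complete mixing, C₀ = (0.0985·25.6 + 13.8·0.46) / 13.9 = 0.6382 mg/L.
Travel time t = 5000 m / 0.34 m/s = 1.471e+04 s = 0.1702 d.
C = 0.6382·exp(−0.34·0.1702) = 0.6382·0.9438 = 0.6023 mg/L.

0.602 mg/L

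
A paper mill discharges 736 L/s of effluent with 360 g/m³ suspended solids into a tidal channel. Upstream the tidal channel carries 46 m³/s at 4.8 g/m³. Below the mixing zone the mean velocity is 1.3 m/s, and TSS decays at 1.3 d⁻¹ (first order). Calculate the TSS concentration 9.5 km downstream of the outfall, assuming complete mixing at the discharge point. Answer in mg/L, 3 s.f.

736 L/s = 0.736 m³/s.
After complete mixing, C₀ = (0.736·360 + 46·4.8) / 46.74 = 10.39 mg/L.
Travel time t = 9500 m / 1.3 m/s = 7308 s = 0.08458 d.
C = 10.39·exp(−1.3·0.08458) = 10.39·0.8959 = 9.311 mg/L.

9.31 mg/L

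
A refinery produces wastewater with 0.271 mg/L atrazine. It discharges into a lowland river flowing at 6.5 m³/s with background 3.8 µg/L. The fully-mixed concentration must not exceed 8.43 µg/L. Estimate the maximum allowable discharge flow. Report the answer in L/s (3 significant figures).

3.8 µg/L = 0.0038 mg/L.
8.43 µg/L = 0.00843 mg/L.
Mass balance at complete mixing: C_std·(Q_w + Q_r) = Q_w·C_e + Q_r·C_b.
Rearranging, Q_w = Q_r·(C_std − C_b)/(C_e − C_std) = 6.5·(0.00843 − 0.0038) / (0.271 − 0.00843) = 0.1146 m³/s.
= 114.6 L/s.

115 L/s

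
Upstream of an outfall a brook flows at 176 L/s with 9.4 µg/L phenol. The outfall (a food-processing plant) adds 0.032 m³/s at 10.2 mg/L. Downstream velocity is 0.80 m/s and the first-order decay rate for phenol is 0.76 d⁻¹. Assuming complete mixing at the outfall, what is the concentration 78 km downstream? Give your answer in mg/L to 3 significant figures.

176 L/s = 0.176 m³/s.
9.4 µg/L = 0.0094 mg/L.
After complete mixing, C₀ = (0.032·10.2 + 0.176·0.0094) / 0.208 = 1.577 mg/L.
Travel time t = 7.8e+04 m / 0.80 m/s = 9.75e+04 s = 1.128 d.
C = 1.577·exp(−0.76·1.128) = 1.577·0.4242 = 0.669 mg/L.

0.669 mg/L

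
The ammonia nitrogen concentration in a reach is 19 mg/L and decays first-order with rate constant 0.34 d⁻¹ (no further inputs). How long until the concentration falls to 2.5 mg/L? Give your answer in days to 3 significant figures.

t = ln(C₀/C)/k = ln(19/2.5)/0.34 = 2.028/0.34 = 5.965 d.

5.97 d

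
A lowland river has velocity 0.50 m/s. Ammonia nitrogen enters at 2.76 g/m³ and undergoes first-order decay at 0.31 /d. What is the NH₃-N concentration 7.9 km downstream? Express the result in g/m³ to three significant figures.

2.61 g/m³

Travel time t = 7.9 km / 0.50 m/s = 7900/0.50 = 1.58e+04 s = 0.1829 d.
First-order decay: C = 2.76·exp(−0.31·0.1829) = 2.76·0.9449 = 2.608 g/m³.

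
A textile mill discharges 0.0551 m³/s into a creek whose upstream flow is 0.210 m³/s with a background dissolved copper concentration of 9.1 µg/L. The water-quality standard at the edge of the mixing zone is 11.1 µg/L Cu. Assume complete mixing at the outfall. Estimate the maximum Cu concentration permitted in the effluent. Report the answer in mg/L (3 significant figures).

9.1 µg/L = 0.0091 mg/L.
11.1 µg/L = 0.0111 mg/L.
Mass balance: 0.0111·0.2651 = 0.0551·Cₑ + 0.21·0.0091.
Cₑ = (0.002943 − 0.001911) / 0.0551 = 0.01872 mg/L.

0.0187 mg/L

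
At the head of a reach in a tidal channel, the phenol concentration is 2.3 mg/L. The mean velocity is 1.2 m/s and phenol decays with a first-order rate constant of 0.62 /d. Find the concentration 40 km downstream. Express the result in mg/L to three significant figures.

1.81 mg/L

Travel time t = 40 km / 1.2 m/s = 4e+04/1.2 = 3.333e+04 s = 0.3858 d.
First-order decay: C = 2.3·exp(−0.62·0.3858) = 2.3·0.7873 = 1.811 mg/L.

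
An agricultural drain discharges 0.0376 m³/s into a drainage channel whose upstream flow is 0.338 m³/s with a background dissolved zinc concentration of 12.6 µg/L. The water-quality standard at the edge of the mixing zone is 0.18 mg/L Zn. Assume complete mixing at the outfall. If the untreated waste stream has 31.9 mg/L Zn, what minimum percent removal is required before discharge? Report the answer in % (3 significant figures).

12.6 µg/L = 0.0126 mg/L.
Mass balance: 0.18·0.3756 = 0.0376·Cₑ + 0.338·0.0126.
Cₑ = (0.06761 − 0.004259) / 0.0376 = 1.685 mg/L.
Required removal = 1 − 1.685/31.9 = 94.72 %.

94.7 %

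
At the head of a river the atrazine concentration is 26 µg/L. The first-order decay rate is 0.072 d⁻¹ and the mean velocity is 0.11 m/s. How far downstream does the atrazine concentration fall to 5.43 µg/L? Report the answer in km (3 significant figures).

207 km

From C = C₀·e^(−kt), t = ln(C₀/C)/k = ln(26/5.43)/0.072 = 1.566/0.072 = 21.75 d.
Distance = v·t = 0.11 m/s × 1.879e+06 s = 2.067e+05 m = 206.7 km.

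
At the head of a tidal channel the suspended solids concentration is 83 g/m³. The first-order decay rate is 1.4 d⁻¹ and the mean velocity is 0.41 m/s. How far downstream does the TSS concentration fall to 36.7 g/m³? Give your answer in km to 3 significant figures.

From C = C₀·e^(−kt), t = ln(C₀/C)/k = ln(83/36.7)/1.4 = 0.8161/1.4 = 0.5829 d.
Distance = v·t = 0.41 m/s × 5.036e+04 s = 2.065e+04 m = 20.65 km.

20.6 km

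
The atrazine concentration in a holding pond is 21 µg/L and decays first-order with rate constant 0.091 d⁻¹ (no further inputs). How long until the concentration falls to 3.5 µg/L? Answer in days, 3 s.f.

t = ln(C₀/C)/k = ln(21/3.5)/0.091 = 1.792/0.091 = 19.69 d.

19.7 d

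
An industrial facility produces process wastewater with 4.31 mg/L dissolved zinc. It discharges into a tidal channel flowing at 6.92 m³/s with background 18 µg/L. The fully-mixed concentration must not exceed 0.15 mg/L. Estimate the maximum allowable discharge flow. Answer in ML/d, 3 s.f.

18 µg/L = 0.018 mg/L.
Mass balance at complete mixing: C_std·(Q_w + Q_r) = Q_w·C_e + Q_r·C_b.
Rearranging, Q_w = Q_r·(C_std − C_b)/(C_e − C_std) = 6.92·(0.15 − 0.018) / (4.31 − 0.15) = 0.2196 m³/s.
= 18.97 ML/d.

19.0 ML/d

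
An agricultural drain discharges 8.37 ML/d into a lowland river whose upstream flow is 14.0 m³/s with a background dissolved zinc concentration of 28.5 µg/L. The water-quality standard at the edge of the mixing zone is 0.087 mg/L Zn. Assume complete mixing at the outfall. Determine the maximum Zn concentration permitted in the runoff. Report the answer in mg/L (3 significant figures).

8.54 mg/L

8.37 ML/d = 0.09687 m³/s.
28.5 µg/L = 0.0285 mg/L.
Mass balance: 0.087·14.1 = 0.09687·Cₑ + 14·0.0285.
Cₑ = (1.226 − 0.399) / 0.09687 = 8.541 mg/L.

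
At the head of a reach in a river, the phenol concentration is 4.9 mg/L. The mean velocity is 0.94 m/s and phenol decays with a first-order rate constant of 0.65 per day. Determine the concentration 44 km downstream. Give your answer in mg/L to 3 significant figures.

3.45 mg/L

Travel time t = 44 km / 0.94 m/s = 4.4e+04/0.94 = 4.681e+04 s = 0.5418 d.
First-order decay: C = 4.9·exp(−0.65·0.5418) = 4.9·0.7032 = 3.446 mg/L.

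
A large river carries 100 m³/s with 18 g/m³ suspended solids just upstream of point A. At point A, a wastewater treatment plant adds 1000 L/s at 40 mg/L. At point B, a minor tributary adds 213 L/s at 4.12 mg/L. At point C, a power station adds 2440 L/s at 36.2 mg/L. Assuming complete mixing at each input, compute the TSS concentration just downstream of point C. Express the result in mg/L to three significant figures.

18.6 mg/L

1000 L/s = 1 m³/s.
After input A: C = (100·18 + 1·40) / 101 = 18.22 mg/L.
213 L/s = 0.213 m³/s.
After input B: C = (101·18.22 + 0.213·4.12) / 101.2 = 18.19 mg/L.
2440 L/s = 2.44 m³/s.
After input C: C = (101.2·18.19 + 2.44·36.2) / 103.7 = 18.61 mg/L.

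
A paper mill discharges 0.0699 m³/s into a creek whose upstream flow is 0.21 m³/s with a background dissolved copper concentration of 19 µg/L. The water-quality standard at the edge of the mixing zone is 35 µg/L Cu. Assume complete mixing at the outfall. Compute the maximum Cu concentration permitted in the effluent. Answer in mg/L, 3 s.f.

0.0831 mg/L

19 µg/L = 0.019 mg/L.
35 µg/L = 0.035 mg/L.
Mass balance: 0.035·0.2799 = 0.0699·Cₑ + 0.21·0.019.
Cₑ = (0.009796 − 0.00399) / 0.0699 = 0.08307 mg/L.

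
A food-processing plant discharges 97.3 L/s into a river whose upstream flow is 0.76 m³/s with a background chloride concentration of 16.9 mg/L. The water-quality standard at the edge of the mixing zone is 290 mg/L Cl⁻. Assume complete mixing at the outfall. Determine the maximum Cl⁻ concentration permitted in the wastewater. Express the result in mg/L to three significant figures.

97.3 L/s = 0.0973 m³/s.
Mass balance: 290·0.8573 = 0.0973·Cₑ + 0.76·16.9.
Cₑ = (248.6 − 12.84) / 0.0973 = 2423 mg/L.

2420 mg/L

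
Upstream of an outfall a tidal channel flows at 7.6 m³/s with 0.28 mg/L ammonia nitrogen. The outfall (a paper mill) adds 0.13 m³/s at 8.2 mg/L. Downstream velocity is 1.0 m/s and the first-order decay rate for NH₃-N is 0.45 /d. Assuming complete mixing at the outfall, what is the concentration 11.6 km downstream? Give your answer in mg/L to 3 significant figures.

0.389 mg/L

After complete mixing, C₀ = (0.13·8.2 + 7.6·0.28) / 7.73 = 0.4132 mg/L.
Travel time t = 1.16e+04 m / 1.0 m/s = 1.16e+04 s = 0.1343 d.
C = 0.4132·exp(−0.45·0.1343) = 0.4132·0.9414 = 0.389 mg/L.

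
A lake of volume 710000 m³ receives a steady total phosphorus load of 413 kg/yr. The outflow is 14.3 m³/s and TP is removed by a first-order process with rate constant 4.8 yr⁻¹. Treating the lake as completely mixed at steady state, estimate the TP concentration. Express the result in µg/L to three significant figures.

Outflow Q = 14.3 m³/s × 3.156e+07 s/yr = 4.513e+08 m³/yr.
Steady-state CSTR mass balance: W = Q·C + k·V·C, so C = W/(Q + kV).
Q + kV = 4.513e+08 + 4.8·710000 = 4.547e+08 m³/yr.
C = 413/4.547e+08 = 9.083e-07 kg/m³ = 0.0009083 mg/L = 0.9083 µg/L.

0.908 µg/L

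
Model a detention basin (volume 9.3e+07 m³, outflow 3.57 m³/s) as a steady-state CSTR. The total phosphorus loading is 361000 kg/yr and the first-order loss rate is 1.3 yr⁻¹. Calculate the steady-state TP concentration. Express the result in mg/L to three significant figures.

1.55 mg/L

Outflow Q = 3.57 m³/s × 3.156e+07 s/yr = 1.127e+08 m³/yr.
Steady-state CSTR mass balance: W = Q·C + k·V·C, so C = W/(Q + kV).
Q + kV = 1.127e+08 + 1.3·9.3e+07 = 2.336e+08 m³/yr.
C = 361000/2.336e+08 = 0.001546 kg/m³ = 1.546 mg/L.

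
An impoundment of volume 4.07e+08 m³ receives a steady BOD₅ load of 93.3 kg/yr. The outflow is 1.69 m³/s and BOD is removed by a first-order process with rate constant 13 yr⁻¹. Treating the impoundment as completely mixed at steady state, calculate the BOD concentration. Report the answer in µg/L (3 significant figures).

0.0175 µg/L

Outflow Q = 1.69 m³/s × 3.156e+07 s/yr = 5.333e+07 m³/yr.
Steady-state CSTR mass balance: W = Q·C + k·V·C, so C = W/(Q + kV).
Q + kV = 5.333e+07 + 13·4.07e+08 = 5.344e+09 m³/yr.
C = 93.3/5.344e+09 = 1.746e-08 kg/m³ = 1.746e-05 mg/L = 0.01746 µg/L.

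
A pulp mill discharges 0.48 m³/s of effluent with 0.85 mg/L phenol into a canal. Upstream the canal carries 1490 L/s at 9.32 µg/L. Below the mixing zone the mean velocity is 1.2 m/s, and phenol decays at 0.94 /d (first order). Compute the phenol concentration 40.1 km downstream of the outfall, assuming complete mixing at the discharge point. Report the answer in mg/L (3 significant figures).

1490 L/s = 1.49 m³/s.
9.32 µg/L = 0.00932 mg/L.
After complete mixing, C₀ = (0.48·0.85 + 1.49·0.00932) / 1.97 = 0.2142 mg/L.
Travel time t = 4.01e+04 m / 1.2 m/s = 3.342e+04 s = 0.3868 d.
C = 0.2142·exp(−0.94·0.3868) = 0.2142·0.6952 = 0.1489 mg/L.

0.149 mg/L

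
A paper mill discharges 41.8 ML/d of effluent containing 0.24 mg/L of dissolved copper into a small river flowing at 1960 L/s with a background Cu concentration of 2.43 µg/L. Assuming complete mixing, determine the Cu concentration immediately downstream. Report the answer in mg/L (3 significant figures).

0.0495 mg/L

41.8 ML/d = 0.4838 m³/s.
1960 L/s = 1.96 m³/s.
2.43 µg/L = 0.00243 mg/L.
Flow-weighted mixing gives C = (0.4838·0.24 + 1.96·0.00243) / (0.4838 + 1.96) = 0.1209/2.444 = 0.04946 mg/L.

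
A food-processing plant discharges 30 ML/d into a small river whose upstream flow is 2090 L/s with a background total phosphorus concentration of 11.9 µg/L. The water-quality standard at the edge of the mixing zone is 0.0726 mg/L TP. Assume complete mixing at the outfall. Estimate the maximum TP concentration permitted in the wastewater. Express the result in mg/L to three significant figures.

0.438 mg/L

30 ML/d = 0.3472 m³/s.
2090 L/s = 2.09 m³/s.
11.9 µg/L = 0.0119 mg/L.
Mass balance: 0.0726·2.437 = 0.3472·Cₑ + 2.09·0.0119.
Cₑ = (0.1769 − 0.02487) / 0.3472 = 0.438 mg/L.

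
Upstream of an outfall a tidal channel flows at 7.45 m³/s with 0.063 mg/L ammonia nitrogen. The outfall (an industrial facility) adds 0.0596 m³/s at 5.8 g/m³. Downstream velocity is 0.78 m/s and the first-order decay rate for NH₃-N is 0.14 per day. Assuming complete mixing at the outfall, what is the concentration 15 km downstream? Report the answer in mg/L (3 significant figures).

0.105 mg/L

After complete mixing, C₀ = (0.0596·5.8 + 7.45·0.063) / 7.51 = 0.1085 mg/L.
Travel time t = 1.5e+04 m / 0.78 m/s = 1.923e+04 s = 0.2226 d.
C = 0.1085·exp(−0.14·0.2226) = 0.1085·0.9693 = 0.1052 mg/L.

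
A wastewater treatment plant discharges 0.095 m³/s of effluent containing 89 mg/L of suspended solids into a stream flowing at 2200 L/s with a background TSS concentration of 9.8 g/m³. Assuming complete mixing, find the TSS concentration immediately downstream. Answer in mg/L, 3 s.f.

13.1 mg/L

2200 L/s = 2.2 m³/s.
By mass balance at complete mixing, C = (0.095·89 + 2.2·9.8) / (0.095 + 2.2) = 30.02/2.295 = 13.08 mg/L.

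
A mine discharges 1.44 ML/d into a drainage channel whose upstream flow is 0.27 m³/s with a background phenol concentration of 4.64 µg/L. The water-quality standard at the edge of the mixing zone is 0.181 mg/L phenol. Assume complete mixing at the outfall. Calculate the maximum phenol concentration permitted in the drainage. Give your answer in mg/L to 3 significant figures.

3.04 mg/L

1.44 ML/d = 0.01667 m³/s.
4.64 µg/L = 0.00464 mg/L.
Mass balance: 0.181·0.2867 = 0.01667·Cₑ + 0.27·0.00464.
Cₑ = (0.05189 − 0.001253) / 0.01667 = 3.038 mg/L.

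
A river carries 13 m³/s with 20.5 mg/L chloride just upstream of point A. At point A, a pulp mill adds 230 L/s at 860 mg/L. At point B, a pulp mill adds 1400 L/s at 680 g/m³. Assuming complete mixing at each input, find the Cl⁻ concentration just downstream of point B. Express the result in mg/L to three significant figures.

96.8 mg/L

230 L/s = 0.23 m³/s.
After input A: C = (13·20.5 + 0.23·860) / 13.23 = 35.09 mg/L.
1400 L/s = 1.4 m³/s.
After input B: C = (13.23·35.09 + 1.4·680) / 14.63 = 96.81 mg/L.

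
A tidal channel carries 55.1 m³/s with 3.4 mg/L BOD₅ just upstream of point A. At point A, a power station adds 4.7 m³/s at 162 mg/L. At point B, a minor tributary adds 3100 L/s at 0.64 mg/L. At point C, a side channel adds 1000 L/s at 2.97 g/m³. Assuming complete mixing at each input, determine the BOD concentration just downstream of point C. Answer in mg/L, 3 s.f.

After input A: C = (55.1·3.4 + 4.7·162) / 59.8 = 15.87 mg/L.
3100 L/s = 3.1 m³/s.
After input B: C = (59.8·15.87 + 3.1·0.64) / 62.9 = 15.11 mg/L.
1000 L/s = 1 m³/s.
After input C: C = (62.9·15.11 + 1·2.97) / 63.9 = 14.92 mg/L.

14.9 mg/L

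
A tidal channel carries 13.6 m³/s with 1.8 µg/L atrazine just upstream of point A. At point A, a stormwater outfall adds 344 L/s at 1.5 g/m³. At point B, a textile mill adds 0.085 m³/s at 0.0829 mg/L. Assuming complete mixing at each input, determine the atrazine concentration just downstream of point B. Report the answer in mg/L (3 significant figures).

0.0390 mg/L

1.8 µg/L = 0.0018 mg/L.
344 L/s = 0.344 m³/s.
After input A: C = (13.6·0.0018 + 0.344·1.5) / 13.94 = 0.03876 mg/L.
After input B: C = (13.94·0.03876 + 0.085·0.0829) / 14.03 = 0.03903 mg/L.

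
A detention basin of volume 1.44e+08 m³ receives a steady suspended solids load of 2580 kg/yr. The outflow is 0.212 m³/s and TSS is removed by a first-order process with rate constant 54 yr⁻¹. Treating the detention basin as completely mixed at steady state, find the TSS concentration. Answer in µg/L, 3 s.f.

0.332 µg/L

Outflow Q = 0.212 m³/s × 3.156e+07 s/yr = 6.69e+06 m³/yr.
Steady-state CSTR mass balance: W = Q·C + k·V·C, so C = W/(Q + kV).
Q + kV = 6.69e+06 + 54·1.44e+08 = 7.783e+09 m³/yr.
C = 2580/7.783e+09 = 3.315e-07 kg/m³ = 0.0003315 mg/L = 0.3315 µg/L.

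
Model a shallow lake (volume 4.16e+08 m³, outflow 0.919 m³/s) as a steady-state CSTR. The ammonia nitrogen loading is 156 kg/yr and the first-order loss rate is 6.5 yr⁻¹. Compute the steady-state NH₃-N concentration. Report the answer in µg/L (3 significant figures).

0.0571 µg/L

Outflow Q = 0.919 m³/s × 3.156e+07 s/yr = 2.9e+07 m³/yr.
Steady-state CSTR mass balance: W = Q·C + k·V·C, so C = W/(Q + kV).
Q + kV = 2.9e+07 + 6.5·4.16e+08 = 2.733e+09 m³/yr.
C = 156/2.733e+09 = 5.708e-08 kg/m³ = 5.708e-05 mg/L = 0.05708 µg/L.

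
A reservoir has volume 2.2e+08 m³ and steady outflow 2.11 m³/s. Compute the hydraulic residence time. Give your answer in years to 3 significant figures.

Q = 2.11 m³/s × 3.156e+07 s/yr = 6.659e+07 m³/yr.
Hydraulic residence time τ = V/Q = 2.2e+08/6.659e+07 = 3.304 yr.

3.30 yr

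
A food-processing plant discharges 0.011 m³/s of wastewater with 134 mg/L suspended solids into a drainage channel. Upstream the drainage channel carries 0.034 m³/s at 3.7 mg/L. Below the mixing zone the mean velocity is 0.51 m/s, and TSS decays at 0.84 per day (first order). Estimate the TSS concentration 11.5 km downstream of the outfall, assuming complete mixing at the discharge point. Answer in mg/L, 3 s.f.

28.6 mg/L

After complete mixing, C₀ = (0.011·134 + 0.034·3.7) / 0.045 = 35.55 mg/L.
Travel time t = 1.15e+04 m / 0.51 m/s = 2.255e+04 s = 0.261 d.
C = 35.55·exp(−0.84·0.261) = 35.55·0.8031 = 28.55 mg/L.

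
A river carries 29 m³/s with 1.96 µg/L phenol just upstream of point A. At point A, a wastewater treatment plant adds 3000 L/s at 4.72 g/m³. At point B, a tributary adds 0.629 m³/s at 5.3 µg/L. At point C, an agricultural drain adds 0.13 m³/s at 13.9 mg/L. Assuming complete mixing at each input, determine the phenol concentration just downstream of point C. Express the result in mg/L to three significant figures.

1.96 µg/L = 0.00196 mg/L.
3000 L/s = 3 m³/s.
After input A: C = (29·0.00196 + 3·4.72) / 32 = 0.4443 mg/L.
5.3 µg/L = 0.0053 mg/L.
After input B: C = (32·0.4443 + 0.629·0.0053) / 32.63 = 0.4358 mg/L.
After input C: C = (32.63·0.4358 + 0.13·13.9) / 32.76 = 0.4892 mg/L.

0.489 mg/L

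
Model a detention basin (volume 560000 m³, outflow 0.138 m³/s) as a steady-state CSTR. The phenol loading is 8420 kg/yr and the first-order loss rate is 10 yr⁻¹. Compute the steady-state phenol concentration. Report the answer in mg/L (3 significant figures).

0.846 mg/L

Outflow Q = 0.138 m³/s × 3.156e+07 s/yr = 4.355e+06 m³/yr.
Steady-state CSTR mass balance: W = Q·C + k·V·C, so C = W/(Q + kV).
Q + kV = 4.355e+06 + 10·560000 = 9.955e+06 m³/yr.
C = 8420/9.955e+06 = 0.0008458 kg/m³ = 0.8458 mg/L.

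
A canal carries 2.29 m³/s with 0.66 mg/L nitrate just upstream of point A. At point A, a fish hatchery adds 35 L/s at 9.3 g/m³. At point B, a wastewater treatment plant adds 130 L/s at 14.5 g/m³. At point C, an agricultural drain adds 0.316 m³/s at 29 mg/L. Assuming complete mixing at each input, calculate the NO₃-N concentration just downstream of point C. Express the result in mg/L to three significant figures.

4.65 mg/L

35 L/s = 0.035 m³/s.
After input A: C = (2.29·0.66 + 0.035·9.3) / 2.325 = 0.7901 mg/L.
130 L/s = 0.13 m³/s.
After input B: C = (2.325·0.7901 + 0.13·14.5) / 2.455 = 1.516 mg/L.
After input C: C = (2.455·1.516 + 0.316·29) / 2.771 = 4.65 mg/L.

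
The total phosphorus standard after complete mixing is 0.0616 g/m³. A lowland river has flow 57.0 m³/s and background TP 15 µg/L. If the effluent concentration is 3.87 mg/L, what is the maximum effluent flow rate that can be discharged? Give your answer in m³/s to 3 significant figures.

0.697 m³/s

15 µg/L = 0.015 mg/L.
Mass balance at complete mixing: C_std·(Q_w + Q_r) = Q_w·C_e + Q_r·C_b.
Rearranging, Q_w = Q_r·(C_std − C_b)/(C_e − C_std) = 57.0·(0.0616 − 0.015) / (3.87 − 0.0616) = 0.6975 m³/s.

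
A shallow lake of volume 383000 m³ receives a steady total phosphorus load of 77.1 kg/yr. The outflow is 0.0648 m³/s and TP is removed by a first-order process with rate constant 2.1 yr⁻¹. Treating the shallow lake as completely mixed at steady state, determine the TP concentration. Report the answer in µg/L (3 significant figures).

Outflow Q = 0.0648 m³/s × 3.156e+07 s/yr = 2.045e+06 m³/yr.
Steady-state CSTR mass balance: W = Q·C + k·V·C, so C = W/(Q + kV).
Q + kV = 2.045e+06 + 2.1·383000 = 2.849e+06 m³/yr.
C = 77.1/2.849e+06 = 2.706e-05 kg/m³ = 0.02706 mg/L = 27.06 µg/L.

27.1 µg/L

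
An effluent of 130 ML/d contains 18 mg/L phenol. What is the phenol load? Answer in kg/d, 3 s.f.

2340 kg/d

130 ML/d = 1.505 m³/s.
Mass flux = Q·C = 1.505 m³/s × 18 g/m³ = 27.08 g/s.
= 27.08 g/s × 86.4 = 2340 kg/d.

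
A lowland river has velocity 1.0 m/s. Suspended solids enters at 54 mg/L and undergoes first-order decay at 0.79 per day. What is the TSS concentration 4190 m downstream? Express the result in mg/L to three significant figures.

52.0 mg/L

Travel time t = 4190 m / 1.0 m/s = 4190/1.0 = 4190 s = 0.0485 d.
First-order decay: C = 54·exp(−0.79·0.0485) = 54·0.9624 = 51.97 mg/L.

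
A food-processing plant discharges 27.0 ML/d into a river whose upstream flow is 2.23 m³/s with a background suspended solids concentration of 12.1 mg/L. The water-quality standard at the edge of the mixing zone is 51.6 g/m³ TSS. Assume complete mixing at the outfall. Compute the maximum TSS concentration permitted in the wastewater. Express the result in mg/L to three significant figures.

27.0 ML/d = 0.3125 m³/s.
Mass balance: 51.6·2.542 = 0.3125·Cₑ + 2.23·12.1.
Cₑ = (131.2 − 26.98) / 0.3125 = 333.5 mg/L.

333 mg/L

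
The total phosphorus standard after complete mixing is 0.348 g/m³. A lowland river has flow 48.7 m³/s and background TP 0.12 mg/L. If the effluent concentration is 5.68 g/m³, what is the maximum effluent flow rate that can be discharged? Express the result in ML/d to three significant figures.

Mass balance at complete mixing: C_std·(Q_w + Q_r) = Q_w·C_e + Q_r·C_b.
Rearranging, Q_w = Q_r·(C_std − C_b)/(C_e − C_std) = 48.7·(0.348 − 0.12) / (5.68 − 0.348) = 2.082 m³/s.
= 179.9 ML/d.

180 ML/d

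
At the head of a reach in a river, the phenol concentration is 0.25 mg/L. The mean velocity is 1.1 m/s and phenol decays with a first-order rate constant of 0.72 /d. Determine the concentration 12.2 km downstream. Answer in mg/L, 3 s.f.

Travel time t = 12.2 km / 1.1 m/s = 1.22e+04/1.1 = 1.109e+04 s = 0.1284 d.
First-order decay: C = 0.25·exp(−0.72·0.1284) = 0.25·0.9117 = 0.2279 mg/L.

0.228 mg/L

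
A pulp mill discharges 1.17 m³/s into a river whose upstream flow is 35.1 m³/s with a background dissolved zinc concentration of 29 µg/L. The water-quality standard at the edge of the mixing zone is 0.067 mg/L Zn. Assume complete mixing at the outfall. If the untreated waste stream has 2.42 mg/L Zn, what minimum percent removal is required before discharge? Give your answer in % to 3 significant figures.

29 µg/L = 0.029 mg/L.
Mass balance: 0.067·36.27 = 1.17·Cₑ + 35.1·0.029.
Cₑ = (2.43 − 1.018) / 1.17 = 1.207 mg/L.
Required removal = 1 − 1.207/2.42 = 50.12 %.

50.1 %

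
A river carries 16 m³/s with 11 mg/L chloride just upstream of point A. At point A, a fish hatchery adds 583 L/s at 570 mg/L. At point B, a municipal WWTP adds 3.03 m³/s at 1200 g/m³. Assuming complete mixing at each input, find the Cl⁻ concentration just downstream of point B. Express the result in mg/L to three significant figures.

583 L/s = 0.583 m³/s.
After input A: C = (16·11 + 0.583·570) / 16.58 = 30.65 mg/L.
After input B: C = (16.58·30.65 + 3.03·1200) / 19.61 = 211.3 mg/L.

211 mg/L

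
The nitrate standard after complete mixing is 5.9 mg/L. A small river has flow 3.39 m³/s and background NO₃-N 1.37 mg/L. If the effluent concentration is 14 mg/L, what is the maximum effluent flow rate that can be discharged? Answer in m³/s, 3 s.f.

1.90 m³/s

Mass balance at complete mixing: C_std·(Q_w + Q_r) = Q_w·C_e + Q_r·C_b.
Rearranging, Q_w = Q_r·(C_std − C_b)/(C_e − C_std) = 3.39·(5.9 − 1.37) / (14 − 5.9) = 1.896 m³/s.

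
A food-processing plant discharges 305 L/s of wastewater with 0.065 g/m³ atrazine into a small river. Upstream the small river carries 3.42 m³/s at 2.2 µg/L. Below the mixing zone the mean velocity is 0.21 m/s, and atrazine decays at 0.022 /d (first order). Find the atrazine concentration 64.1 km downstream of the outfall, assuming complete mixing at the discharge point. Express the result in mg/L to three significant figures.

305 L/s = 0.305 m³/s.
2.2 µg/L = 0.0022 mg/L.
After complete mixing, C₀ = (0.305·0.065 + 3.42·0.0022) / 3.725 = 0.007342 mg/L.
Travel time t = 6.41e+04 m / 0.21 m/s = 3.052e+05 s = 3.533 d.
C = 0.007342·exp(−0.022·3.533) = 0.007342·0.9252 = 0.006793 mg/L.

0.00679 mg/L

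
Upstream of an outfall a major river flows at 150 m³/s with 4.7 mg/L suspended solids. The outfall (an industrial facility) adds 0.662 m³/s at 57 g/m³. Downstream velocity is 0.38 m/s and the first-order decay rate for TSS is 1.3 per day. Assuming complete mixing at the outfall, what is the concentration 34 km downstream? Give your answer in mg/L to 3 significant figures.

After complete mixing, C₀ = (0.662·57 + 150·4.7) / 150.7 = 4.93 mg/L.
Travel time t = 3.4e+04 m / 0.38 m/s = 8.947e+04 s = 1.036 d.
C = 4.93·exp(−1.3·1.036) = 4.93·0.2602 = 1.283 mg/L.

1.28 mg/L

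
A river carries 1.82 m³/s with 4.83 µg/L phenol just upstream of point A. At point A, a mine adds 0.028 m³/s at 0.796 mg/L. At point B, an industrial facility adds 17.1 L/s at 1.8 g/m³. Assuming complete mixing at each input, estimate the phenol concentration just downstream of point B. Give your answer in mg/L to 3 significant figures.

0.0332 mg/L

4.83 µg/L = 0.00483 mg/L.
After input A: C = (1.82·0.00483 + 0.028·0.796) / 1.848 = 0.01682 mg/L.
17.1 L/s = 0.0171 m³/s.
After input B: C = (1.848·0.01682 + 0.0171·1.8) / 1.865 = 0.03317 mg/L.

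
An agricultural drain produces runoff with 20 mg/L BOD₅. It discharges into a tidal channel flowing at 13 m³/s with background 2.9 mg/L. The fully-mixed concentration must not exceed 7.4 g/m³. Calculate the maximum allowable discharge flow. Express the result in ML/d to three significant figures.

401 ML/d

Mass balance at complete mixing: C_std·(Q_w + Q_r) = Q_w·C_e + Q_r·C_b.
Rearranging, Q_w = Q_r·(C_std − C_b)/(C_e − C_std) = 13·(7.4 − 2.9) / (20 − 7.4) = 4.643 m³/s.
= 401.1 ML/d.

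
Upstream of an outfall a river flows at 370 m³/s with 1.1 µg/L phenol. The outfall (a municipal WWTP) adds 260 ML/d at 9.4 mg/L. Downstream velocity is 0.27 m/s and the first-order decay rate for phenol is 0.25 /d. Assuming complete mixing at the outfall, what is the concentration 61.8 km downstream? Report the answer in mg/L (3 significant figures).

0.0397 mg/L

260 ML/d = 3.009 m³/s.
1.1 µg/L = 0.0011 mg/L.
After complete mixing, C₀ = (3.009·9.4 + 370·0.0011) / 373 = 0.07693 mg/L.
Travel time t = 6.18e+04 m / 0.27 m/s = 2.289e+05 s = 2.649 d.
C = 0.07693·exp(−0.25·2.649) = 0.07693·0.5157 = 0.03967 mg/L.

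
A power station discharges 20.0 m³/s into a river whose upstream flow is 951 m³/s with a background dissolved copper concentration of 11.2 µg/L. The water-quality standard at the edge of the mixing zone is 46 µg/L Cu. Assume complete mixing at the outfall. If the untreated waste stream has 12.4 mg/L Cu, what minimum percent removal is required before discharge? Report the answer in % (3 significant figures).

86.3 %

11.2 µg/L = 0.0112 mg/L.
46 µg/L = 0.046 mg/L.
Mass balance: 0.046·971 = 20·Cₑ + 951·0.0112.
Cₑ = (44.67 − 10.65) / 20 = 1.701 mg/L.
Required removal = 1 − 1.701/12.4 = 86.28 %.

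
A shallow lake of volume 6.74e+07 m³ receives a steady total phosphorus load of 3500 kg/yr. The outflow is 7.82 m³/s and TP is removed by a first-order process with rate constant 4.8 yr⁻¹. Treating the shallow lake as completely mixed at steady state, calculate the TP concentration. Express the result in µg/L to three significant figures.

6.14 µg/L

Outflow Q = 7.82 m³/s × 3.156e+07 s/yr = 2.468e+08 m³/yr.
Steady-state CSTR mass balance: W = Q·C + k·V·C, so C = W/(Q + kV).
Q + kV = 2.468e+08 + 4.8·6.74e+07 = 5.703e+08 m³/yr.
C = 3500/5.703e+08 = 6.137e-06 kg/m³ = 0.006137 mg/L = 6.137 µg/L.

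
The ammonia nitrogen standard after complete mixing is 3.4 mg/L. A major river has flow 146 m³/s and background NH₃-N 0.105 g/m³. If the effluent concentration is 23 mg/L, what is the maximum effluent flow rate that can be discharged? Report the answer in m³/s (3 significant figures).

24.5 m³/s

Mass balance at complete mixing: C_std·(Q_w + Q_r) = Q_w·C_e + Q_r·C_b.
Rearranging, Q_w = Q_r·(C_std − C_b)/(C_e − C_std) = 146·(3.4 − 0.105) / (23 − 3.4) = 24.54 m³/s.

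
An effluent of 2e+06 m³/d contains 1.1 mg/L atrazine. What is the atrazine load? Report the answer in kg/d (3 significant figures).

2e+06 m³/d = 23.15 m³/s.
Mass flux = Q·C = 23.15 m³/s × 1.1 g/m³ = 25.46 g/s.
= 25.46 g/s × 86.4 = 2200 kg/d.

2200 kg/d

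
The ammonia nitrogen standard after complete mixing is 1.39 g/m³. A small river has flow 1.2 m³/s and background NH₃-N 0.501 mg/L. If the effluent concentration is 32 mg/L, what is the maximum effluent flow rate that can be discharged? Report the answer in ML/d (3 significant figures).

3.01 ML/d

Mass balance at complete mixing: C_std·(Q_w + Q_r) = Q_w·C_e + Q_r·C_b.
Rearranging, Q_w = Q_r·(C_std − C_b)/(C_e − C_std) = 1.2·(1.39 − 0.501) / (32 − 1.39) = 0.03485 m³/s.
= 3.011 ML/d.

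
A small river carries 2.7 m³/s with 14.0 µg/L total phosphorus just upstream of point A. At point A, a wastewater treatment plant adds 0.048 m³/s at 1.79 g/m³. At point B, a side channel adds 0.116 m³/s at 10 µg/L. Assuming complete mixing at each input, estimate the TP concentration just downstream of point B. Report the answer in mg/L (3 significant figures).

0.0436 mg/L

14.0 µg/L = 0.014 mg/L.
After input A: C = (2.7·0.014 + 0.048·1.79) / 2.748 = 0.04502 mg/L.
10 µg/L = 0.01 mg/L.
After input B: C = (2.748·0.04502 + 0.116·0.01) / 2.864 = 0.0436 mg/L.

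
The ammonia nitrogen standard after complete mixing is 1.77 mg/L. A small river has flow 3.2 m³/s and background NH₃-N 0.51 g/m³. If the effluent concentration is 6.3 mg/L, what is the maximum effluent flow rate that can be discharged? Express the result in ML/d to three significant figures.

76.9 ML/d

Mass balance at complete mixing: C_std·(Q_w + Q_r) = Q_w·C_e + Q_r·C_b.
Rearranging, Q_w = Q_r·(C_std − C_b)/(C_e − C_std) = 3.2·(1.77 − 0.51) / (6.3 − 1.77) = 0.8901 m³/s.
= 76.9 ML/d.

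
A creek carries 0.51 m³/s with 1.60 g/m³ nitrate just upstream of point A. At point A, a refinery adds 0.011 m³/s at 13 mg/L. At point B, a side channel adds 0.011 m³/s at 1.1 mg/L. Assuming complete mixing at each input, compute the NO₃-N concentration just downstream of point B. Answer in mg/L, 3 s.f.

1.83 mg/L

After input A: C = (0.51·1.6 + 0.011·13) / 0.521 = 1.841 mg/L.
After input B: C = (0.521·1.841 + 0.011·1.1) / 0.532 = 1.825 mg/L.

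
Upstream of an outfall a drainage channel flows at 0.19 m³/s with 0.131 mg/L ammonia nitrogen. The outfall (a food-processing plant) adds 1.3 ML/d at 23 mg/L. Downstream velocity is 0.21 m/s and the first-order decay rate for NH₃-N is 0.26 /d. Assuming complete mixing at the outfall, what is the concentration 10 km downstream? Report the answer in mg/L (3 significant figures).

1.57 mg/L

1.3 ML/d = 0.01505 m³/s.
After complete mixing, C₀ = (0.01505·23 + 0.19·0.131) / 0.205 = 1.809 mg/L.
Travel time t = 1e+04 m / 0.21 m/s = 4.762e+04 s = 0.5511 d.
C = 1.809·exp(−0.26·0.5511) = 1.809·0.8665 = 1.568 mg/L.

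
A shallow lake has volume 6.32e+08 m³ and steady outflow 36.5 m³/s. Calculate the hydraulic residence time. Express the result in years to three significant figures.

0.549 yr

Q = 36.5 m³/s × 3.156e+07 s/yr = 1.152e+09 m³/yr.
Hydraulic residence time τ = V/Q = 6.32e+08/1.152e+09 = 0.5487 yr.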